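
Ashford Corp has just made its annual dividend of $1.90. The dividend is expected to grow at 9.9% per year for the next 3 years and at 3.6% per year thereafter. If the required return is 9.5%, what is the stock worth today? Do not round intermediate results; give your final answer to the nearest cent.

$39.47

D_1 = 2.08810
D_2 = 2.29482
D_3 = 2.52201
Terminal value at year 3: TV = D_3×(1+g_2)/(r−g_2) = 2.61280/0.059 = 44.28477
P_0 = D_1/(1+r)^1 + D_2/(1+r)^2 + D_3/(1+r)^3 + TV/(1+r)^3
    = 1.90694 + 1.91391 + 1.92090 + 33.72967 = 39.47141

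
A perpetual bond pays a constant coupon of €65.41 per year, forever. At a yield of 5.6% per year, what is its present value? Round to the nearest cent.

€1168.04

Level perpetuity: PV = C / r = €65.41 / 0.056 = €1,168.04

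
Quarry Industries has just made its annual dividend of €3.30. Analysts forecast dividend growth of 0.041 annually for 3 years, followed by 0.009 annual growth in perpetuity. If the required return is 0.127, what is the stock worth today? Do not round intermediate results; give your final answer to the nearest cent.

D_1 = 3.43530
D_2 = 3.57615
D_3 = 3.72277
Terminal value at year 3: TV = D_3×(1+g_2)/(r−g_2) = 3.75627/0.118 = 31.83283
P_0 = D_1/(1+r)^1 + D_2/(1+r)^2 + D_3/(1+r)^3 + TV/(1+r)^3
    = 3.04818 + 2.81558 + 2.60072 + 22.23840 = 30.70288

€30.70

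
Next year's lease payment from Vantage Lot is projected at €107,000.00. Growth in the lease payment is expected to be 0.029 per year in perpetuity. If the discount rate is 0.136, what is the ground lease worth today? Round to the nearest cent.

Growing perpetuity: P = D₁ / (r − g) = €107,000.0000 / (0.136 − 0.029) = €1,000,000.00

€1000000.00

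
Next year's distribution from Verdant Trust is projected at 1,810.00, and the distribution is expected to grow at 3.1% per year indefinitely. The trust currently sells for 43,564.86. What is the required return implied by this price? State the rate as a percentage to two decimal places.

P = D₁/(r − g) ⇒ r = D₁/P + g = 1,810.0000/43,564.86 + 0.031 = 0.041547 + 0.031 = 0.072547

7.25%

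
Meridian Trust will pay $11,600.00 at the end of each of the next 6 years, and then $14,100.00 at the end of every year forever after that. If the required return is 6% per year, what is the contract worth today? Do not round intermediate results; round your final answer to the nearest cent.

PV of 6-year annuity: $11,600.00 × [1 − (1+0.06)^−6] / 0.06 = 57040.96218
Perpetuity value at year 6: $14,100.00 / 0.06 = 235000.00000
PV of perpetuity: 235000.00000 / (1+0.06)^6 = 165665.72700
Total PV = 57040.96218 + 165665.72700 = 222706.68918

$222706.69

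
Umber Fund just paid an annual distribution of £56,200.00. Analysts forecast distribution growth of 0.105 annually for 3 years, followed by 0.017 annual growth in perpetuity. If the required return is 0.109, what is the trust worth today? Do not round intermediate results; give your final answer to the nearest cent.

£781942.94

D_1 = 62101.00000
D_2 = 68621.60500
D_3 = 75826.87353
Terminal value at year 3: TV = D_3×(1+g_2)/(r−g_2) = 77115.93037/0.092 = 838216.63451
P_0 = D_1/(1+r)^1 + D_2/(1+r)^2 + D_3/(1+r)^3 + TV/(1+r)^3
    = 55997.29486 + 55795.32085 + 55594.07533 + 614556.24573 = 781942.93676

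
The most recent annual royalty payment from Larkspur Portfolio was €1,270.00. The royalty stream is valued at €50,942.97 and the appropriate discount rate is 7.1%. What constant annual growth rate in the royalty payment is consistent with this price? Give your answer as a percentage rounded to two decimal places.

P = D₀(1+g)/(r−g) ⇒ P(r−g) = D₀(1+g) ⇒ g(P+D₀) = P·r − D₀
g = (P·r − D₀)/(P + D₀) = (€50,942.97×0.071 − €1,270.00) / (€50,942.97 + €1,270.00) = 0.044950

4.49%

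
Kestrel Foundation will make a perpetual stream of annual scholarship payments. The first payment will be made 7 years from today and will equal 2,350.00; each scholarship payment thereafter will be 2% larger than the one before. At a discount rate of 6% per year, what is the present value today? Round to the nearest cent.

41416.43

Value at end of year 6: C₁ / (r − g) = 2,350.00 / (0.06 − 0.02) = 58,750.0000
Discount to today: PV = 58,750.0000 / (1 + 0.06)^6 = 58,750.0000 / 1.418519 = 41,416.43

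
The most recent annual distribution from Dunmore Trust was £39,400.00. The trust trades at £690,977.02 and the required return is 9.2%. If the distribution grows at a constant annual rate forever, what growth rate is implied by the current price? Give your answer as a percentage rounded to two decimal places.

P = D₀(1+g)/(r−g) ⇒ P(r−g) = D₀(1+g) ⇒ g(P+D₀) = P·r − D₀
g = (P·r − D₀)/(P + D₀) = (£690,977.02×0.092 − £39,400.00) / (£690,977.02 + £39,400.00) = 0.033092

3.31%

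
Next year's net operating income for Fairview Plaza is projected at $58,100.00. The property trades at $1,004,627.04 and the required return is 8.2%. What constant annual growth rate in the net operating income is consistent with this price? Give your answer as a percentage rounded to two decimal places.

P = D₁/(r−g) ⇒ g = r − D₁/P = 0.082 − $58,100.00/$1,004,627.04 = 0.024168

2.42%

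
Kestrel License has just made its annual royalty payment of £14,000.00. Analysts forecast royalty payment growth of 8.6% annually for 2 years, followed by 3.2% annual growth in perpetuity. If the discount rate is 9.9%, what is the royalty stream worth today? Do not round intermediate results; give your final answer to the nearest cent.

D_1 = 15204.00000
D_2 = 16511.54400
Terminal value at year 2: TV = D_2×(1+g_2)/(r−g_2) = 17039.91341/0.067 = 254327.06579
P_0 = D_1/(1+r)^1 + D_2/(1+r)^2 + TV/(1+r)^2
    = 13834.39490 + 13670.74874 + 210570.33881 = 238075.48246

£238075.48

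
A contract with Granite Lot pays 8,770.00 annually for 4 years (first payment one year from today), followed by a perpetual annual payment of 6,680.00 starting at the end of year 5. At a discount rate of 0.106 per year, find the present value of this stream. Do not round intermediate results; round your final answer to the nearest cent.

PV of 4-year annuity: 8,770.00 × [1 − (1+0.106)^−4] / 0.106 = 27442.45865
Perpetuity value at year 4: 6,680.00 / 0.106 = 63018.86792
PV of perpetuity: 63018.86792 / (1+0.106)^4 = 42116.28824
Total PV = 27442.45865 + 42116.28824 = 69558.74690

69558.75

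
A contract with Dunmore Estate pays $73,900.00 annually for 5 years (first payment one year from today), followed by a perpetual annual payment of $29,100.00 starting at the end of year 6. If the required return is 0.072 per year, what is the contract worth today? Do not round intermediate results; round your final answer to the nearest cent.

PV of 5-year annuity: $73,900.00 × [1 − (1+0.072)^−5] / 0.072 = 301388.87452
Perpetuity value at year 5: $29,100.00 / 0.072 = 404166.66667
PV of perpetuity: 404166.66667 / (1+0.072)^5 = 285487.15045
Total PV = 301388.87452 + 285487.15045 = 586876.02497

$586876.02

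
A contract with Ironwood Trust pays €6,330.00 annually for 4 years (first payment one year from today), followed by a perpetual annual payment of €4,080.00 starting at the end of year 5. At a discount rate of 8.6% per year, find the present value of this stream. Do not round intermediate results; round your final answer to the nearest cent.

PV of 4-year annuity: €6,330.00 × [1 − (1+0.086)^−4] / 0.086 = 20688.77910
Perpetuity value at year 4: €4,080.00 / 0.086 = 47441.86047
PV of perpetuity: 47441.86047 / (1+0.086)^4 = 34106.91280
Total PV = 20688.77910 + 34106.91280 = 54795.69190

€54795.69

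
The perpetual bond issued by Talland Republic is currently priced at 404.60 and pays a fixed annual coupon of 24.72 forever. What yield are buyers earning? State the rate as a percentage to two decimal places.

P = C/r ⇒ r = C/P = 24.72/404.60 = 0.061097

6.11%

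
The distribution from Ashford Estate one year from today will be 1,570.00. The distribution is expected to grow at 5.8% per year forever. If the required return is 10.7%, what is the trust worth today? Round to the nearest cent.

32040.82

Growing perpetuity: P = D₁ / (r − g) = 1,570.0000 / (0.107 − 0.058) = 32,040.82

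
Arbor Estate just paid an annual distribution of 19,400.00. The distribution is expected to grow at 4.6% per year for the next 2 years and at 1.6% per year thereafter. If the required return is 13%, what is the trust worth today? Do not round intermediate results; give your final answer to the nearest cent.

D_1 = 20292.40000
D_2 = 21225.85040
Terminal value at year 2: TV = D_2×(1+g_2)/(r−g_2) = 21565.46401/0.114 = 189170.73690
P_0 = D_1/(1+r)^1 + D_2/(1+r)^2 + TV/(1+r)^2
    = 17957.87611 + 16622.95434 + 148148.43519 = 182729.26564

182729.27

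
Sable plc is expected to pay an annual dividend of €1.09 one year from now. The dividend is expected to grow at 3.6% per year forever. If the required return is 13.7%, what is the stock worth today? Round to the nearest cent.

Growing perpetuity: P = D₁ / (r − g) = €1.0900 / (0.137 − 0.036) = €10.79

€10.79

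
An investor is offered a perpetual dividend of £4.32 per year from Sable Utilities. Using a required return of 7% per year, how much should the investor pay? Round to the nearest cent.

£61.71

Level perpetuity: PV = C / r = £4.32 / 0.07 = £61.71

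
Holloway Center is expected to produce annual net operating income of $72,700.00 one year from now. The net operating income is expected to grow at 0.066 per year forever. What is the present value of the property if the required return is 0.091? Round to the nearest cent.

Growing perpetuity: P = D₁ / (r − g) = $72,700.0000 / (0.091 − 0.066) = $2,908,000.00

$2908000.00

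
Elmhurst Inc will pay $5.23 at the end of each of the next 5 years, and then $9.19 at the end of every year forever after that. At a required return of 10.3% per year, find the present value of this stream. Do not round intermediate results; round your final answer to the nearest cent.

PV of 5-year annuity: $5.23 × [1 − (1+0.103)^−5] / 0.103 = 19.67480
Perpetuity value at year 5: $9.19 / 0.103 = 89.22330
PV of perpetuity: 89.22330 / (1+0.103)^5 = 54.65133
Total PV = 19.67480 + 54.65133 = 74.32613

$74.33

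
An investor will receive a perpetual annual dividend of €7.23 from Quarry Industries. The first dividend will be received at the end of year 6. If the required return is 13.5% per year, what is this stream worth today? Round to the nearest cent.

Value at end of year 5: C / r = €7.23 / 0.135 = €53.5556
Discount to today: PV = €53.5556 / (1 + 0.135)^5 = €53.5556 / 1.883559 = €28.43

€28.43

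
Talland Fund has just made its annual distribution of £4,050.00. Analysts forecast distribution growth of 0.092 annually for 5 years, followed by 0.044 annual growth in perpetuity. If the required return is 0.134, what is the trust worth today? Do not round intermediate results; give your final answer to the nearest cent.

D_1 = 4422.60000
D_2 = 4829.47920
D_3 = 5273.79129
D_4 = 5758.98008
D_5 = 6288.80625
Terminal value at year 5: TV = D_5×(1+g_2)/(r−g_2) = 6565.51373/0.09 = 72950.15253
P_0 = D_1/(1+r)^1 + D_2/(1+r)^2 + D_3/(1+r)^3 + D_4/(1+r)^4 + D_5/(1+r)^5 + TV/(1+r)^5
    = 3900.00000 + 3755.55556 + 3616.46091 + 3482.51791 + 3353.53576 + 38901.01486 = 57009.08500

£57009.08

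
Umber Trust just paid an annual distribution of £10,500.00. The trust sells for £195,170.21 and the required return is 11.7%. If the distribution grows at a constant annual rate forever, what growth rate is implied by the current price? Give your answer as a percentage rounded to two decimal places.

6.00%

P = D₀(1+g)/(r−g) ⇒ P(r−g) = D₀(1+g) ⇒ g(P+D₀) = P·r − D₀
g = (P·r − D₀)/(P + D₀) = (£195,170.21×0.117 − £10,500.00) / (£195,170.21 + £10,500.00) = 0.059974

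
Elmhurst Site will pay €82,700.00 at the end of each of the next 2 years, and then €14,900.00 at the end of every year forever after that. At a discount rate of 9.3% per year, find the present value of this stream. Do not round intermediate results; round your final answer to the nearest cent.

PV of 2-year annuity: €82,700.00 × [1 − (1+0.093)^−2] / 0.093 = 144888.66604
Perpetuity value at year 2: €14,900.00 / 0.093 = 160215.05376
PV of perpetuity: 160215.05376 / (1+0.093)^2 = 134110.56617
Total PV = 144888.66604 + 134110.56617 = 278999.23221

€278999.23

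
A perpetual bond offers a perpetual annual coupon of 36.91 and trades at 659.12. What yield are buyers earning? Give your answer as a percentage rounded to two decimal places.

5.60%

P = C/r ⇒ r = C/P = 36.91/659.12 = 0.055999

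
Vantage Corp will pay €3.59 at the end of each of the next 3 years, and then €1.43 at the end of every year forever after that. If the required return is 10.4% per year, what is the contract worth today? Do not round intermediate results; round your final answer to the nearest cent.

€19.08

PV of 3-year annuity: €3.59 × [1 − (1+0.104)^−3] / 0.104 = 8.86530
Perpetuity value at year 3: €1.43 / 0.104 = 13.75000
PV of perpetuity: 13.75000 / (1+0.104)^3 = 10.21870
Total PV = 8.86530 + 10.21870 = 19.08400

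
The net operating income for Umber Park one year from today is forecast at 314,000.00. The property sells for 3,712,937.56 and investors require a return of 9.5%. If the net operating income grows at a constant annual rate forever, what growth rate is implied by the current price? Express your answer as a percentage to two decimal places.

1.04%

P = D₁/(r−g) ⇒ g = r − D₁/P = 0.095 − 314,000.00/3,712,937.56 = 0.010431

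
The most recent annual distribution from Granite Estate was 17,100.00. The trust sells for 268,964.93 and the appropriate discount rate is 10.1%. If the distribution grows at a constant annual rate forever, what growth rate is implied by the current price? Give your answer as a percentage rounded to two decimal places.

P = D₀(1+g)/(r−g) ⇒ P(r−g) = D₀(1+g) ⇒ g(P+D₀) = P·r − D₀
g = (P·r − D₀)/(P + D₀) = (268,964.93×0.101 − 17,100.00) / (268,964.93 + 17,100.00) = 0.035186

3.52%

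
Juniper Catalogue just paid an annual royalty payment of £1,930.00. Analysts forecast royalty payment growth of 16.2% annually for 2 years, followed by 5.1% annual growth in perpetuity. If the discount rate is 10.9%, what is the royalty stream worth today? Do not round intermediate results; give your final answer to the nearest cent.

D_1 = 2242.66000
D_2 = 2605.97092
Terminal value at year 2: TV = D_2×(1+g_2)/(r−g_2) = 2738.87544/0.058 = 47221.99029
P_0 = D_1/(1+r)^1 + D_2/(1+r)^2 + TV/(1+r)^2
    = 2022.23625 + 2118.88054 + 38395.57672 = 42536.69351

£42536.69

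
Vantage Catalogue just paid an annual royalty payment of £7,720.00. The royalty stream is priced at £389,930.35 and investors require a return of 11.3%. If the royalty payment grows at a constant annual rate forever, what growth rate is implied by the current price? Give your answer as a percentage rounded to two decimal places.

9.14%

P = D₀(1+g)/(r−g) ⇒ P(r−g) = D₀(1+g) ⇒ g(P+D₀) = P·r − D₀
g = (P·r − D₀)/(P + D₀) = (£389,930.35×0.113 − £7,720.00) / (£389,930.35 + £7,720.00) = 0.091392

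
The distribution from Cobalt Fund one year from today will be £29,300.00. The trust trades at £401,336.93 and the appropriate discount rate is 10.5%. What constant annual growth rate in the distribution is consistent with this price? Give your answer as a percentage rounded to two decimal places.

P = D₁/(r−g) ⇒ g = r − D₁/P = 0.105 − £29,300.00/£401,336.93 = 0.031994

3.20%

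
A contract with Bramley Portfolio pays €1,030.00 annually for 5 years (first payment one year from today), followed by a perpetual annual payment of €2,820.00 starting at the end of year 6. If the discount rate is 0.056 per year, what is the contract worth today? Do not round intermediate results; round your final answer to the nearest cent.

PV of 5-year annuity: €1,030.00 × [1 − (1+0.056)^−5] / 0.056 = 4386.35775
Perpetuity value at year 5: €2,820.00 / 0.056 = 50357.14286
PV of perpetuity: 50357.14286 / (1+0.056)^5 = 38347.89154
Total PV = 4386.35775 + 38347.89154 = 42734.24929

€42734.25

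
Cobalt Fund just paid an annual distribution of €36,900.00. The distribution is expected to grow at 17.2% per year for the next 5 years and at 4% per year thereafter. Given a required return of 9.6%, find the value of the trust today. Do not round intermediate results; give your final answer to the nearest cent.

€1184821.53

D_1 = 43246.80000
D_2 = 50685.24960
D_3 = 59403.11253
D_4 = 69620.44789
D_5 = 81595.16492
Terminal value at year 5: TV = D_5×(1+g_2)/(r−g_2) = 84858.97152/0.056 = 1515338.77714
P_0 = D_1/(1+r)^1 + D_2/(1+r)^2 + D_3/(1+r)^3 + D_4/(1+r)^4 + D_5/(1+r)^5 + TV/(1+r)^5
    = 39458.75912 + 42194.95045 + 45120.87767 + 48249.69766 + 51595.47961 + 958201.76418 = 1184821.52870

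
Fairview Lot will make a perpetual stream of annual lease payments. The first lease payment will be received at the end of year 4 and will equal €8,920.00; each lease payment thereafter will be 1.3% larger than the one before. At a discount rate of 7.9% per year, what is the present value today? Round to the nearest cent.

Value at end of year 3: C₁ / (r − g) = €8,920.00 / (0.079 − 0.013) = €135,151.5152
Discount to today: PV = €135,151.5152 / (1 + 0.079)^3 = €135,151.5152 / 1.256216 = €107,586.20

€107586.20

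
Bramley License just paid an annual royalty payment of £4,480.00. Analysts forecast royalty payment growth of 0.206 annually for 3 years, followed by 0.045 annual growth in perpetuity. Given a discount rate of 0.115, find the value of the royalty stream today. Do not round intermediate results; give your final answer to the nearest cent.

£100383.50

D_1 = 5402.88000
D_2 = 6515.87328
D_3 = 7858.14318
Terminal value at year 3: TV = D_3×(1+g_2)/(r−g_2) = 8211.75962/0.07 = 117310.85169
P_0 = D_1/(1+r)^1 + D_2/(1+r)^2 + D_3/(1+r)^3 + TV/(1+r)^3
    = 4845.63229 + 5241.10542 + 5668.85483 + 84627.90419 = 100383.49672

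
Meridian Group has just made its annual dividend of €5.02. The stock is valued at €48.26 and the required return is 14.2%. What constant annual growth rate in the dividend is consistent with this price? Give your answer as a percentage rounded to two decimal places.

3.44%

P = D₀(1+g)/(r−g) ⇒ P(r−g) = D₀(1+g) ⇒ g(P+D₀) = P·r − D₀
g = (P·r − D₀)/(P + D₀) = (€48.26×0.142 − €5.02) / (€48.26 + €5.02) = 0.034402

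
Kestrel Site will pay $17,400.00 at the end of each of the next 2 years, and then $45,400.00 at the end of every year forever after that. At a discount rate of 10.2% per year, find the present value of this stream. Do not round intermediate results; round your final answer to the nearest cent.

$396633.11

PV of 2-year annuity: $17,400.00 × [1 − (1+0.102)^−2] / 0.102 = 30117.48973
Perpetuity value at year 2: $45,400.00 / 0.102 = 445098.03922
PV of perpetuity: 445098.03922 / (1+0.102)^2 = 366515.62348
Total PV = 30117.48973 + 366515.62348 = 396633.11321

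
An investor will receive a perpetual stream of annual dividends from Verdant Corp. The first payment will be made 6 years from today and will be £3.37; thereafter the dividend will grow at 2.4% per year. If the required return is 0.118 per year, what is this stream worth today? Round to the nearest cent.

Value at end of year 5: C₁ / (r − g) = £3.37 / (0.118 − 0.024) = £35.8511
Discount to today: PV = £35.8511 / (1 + 0.118)^5 = £35.8511 / 1.746663 = £20.53

£20.53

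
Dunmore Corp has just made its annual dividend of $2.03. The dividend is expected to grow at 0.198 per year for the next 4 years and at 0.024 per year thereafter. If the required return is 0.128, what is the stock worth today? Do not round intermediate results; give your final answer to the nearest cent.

$34.89

D_1 = 2.43194
D_2 = 2.91346
D_3 = 3.49033
D_4 = 4.18142
Terminal value at year 4: TV = D_4×(1+g_2)/(r−g_2) = 4.28177/0.104 = 41.17086
P_0 = D_1/(1+r)^1 + D_2/(1+r)^2 + D_3/(1+r)^3 + D_4/(1+r)^4 + TV/(1+r)^4
    = 2.15598 + 2.28977 + 2.43186 + 2.58278 + 25.43042 = 34.89080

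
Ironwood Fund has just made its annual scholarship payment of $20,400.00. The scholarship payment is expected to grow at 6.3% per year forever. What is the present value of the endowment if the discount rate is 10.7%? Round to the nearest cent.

$492845.45

D₁ = D₀ × (1 + g) = $20,400.00 × 1.063 = $21,685.2000
Growing perpetuity: P = D₁ / (r − g) = $21,685.2000 / (0.107 − 0.063) = $492,845.45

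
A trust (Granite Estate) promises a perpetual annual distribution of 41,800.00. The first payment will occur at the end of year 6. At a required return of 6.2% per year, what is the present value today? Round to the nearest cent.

Value at end of year 5: C / r = 41,800.00 / 0.062 = 674,193.5484
Discount to today: PV = 674,193.5484 / (1 + 0.062)^5 = 674,193.5484 / 1.350898 = 499,070.63

499070.63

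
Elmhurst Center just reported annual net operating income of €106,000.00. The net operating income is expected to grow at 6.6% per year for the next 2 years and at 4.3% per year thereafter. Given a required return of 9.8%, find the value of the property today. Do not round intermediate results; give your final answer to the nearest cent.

D_1 = 112996.00000
D_2 = 120453.73600
Terminal value at year 2: TV = D_2×(1+g_2)/(r−g_2) = 125633.24665/0.055 = 2284240.84815
P_0 = D_1/(1+r)^1 + D_2/(1+r)^2 + TV/(1+r)^2
    = 102910.74681 + 99911.52650 + 1894685.85717 = 2097508.13049

€2097508.13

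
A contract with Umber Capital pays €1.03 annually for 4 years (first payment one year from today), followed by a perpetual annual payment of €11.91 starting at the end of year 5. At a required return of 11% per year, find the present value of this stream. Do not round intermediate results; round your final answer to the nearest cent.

€74.52

PV of 4-year annuity: €1.03 × [1 − (1+0.11)^−4] / 0.11 = 3.19552
Perpetuity value at year 4: €11.91 / 0.11 = 108.27273
PV of perpetuity: 108.27273 / (1+0.11)^4 = 71.32260
Total PV = 3.19552 + 71.32260 = 74.51812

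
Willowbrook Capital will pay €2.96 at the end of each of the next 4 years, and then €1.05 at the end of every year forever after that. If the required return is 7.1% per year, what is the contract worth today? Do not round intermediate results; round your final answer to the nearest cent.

€21.24

PV of 4-year annuity: €2.96 × [1 − (1+0.071)^−4] / 0.071 = 10.00355
Perpetuity value at year 4: €1.05 / 0.071 = 14.78873
PV of perpetuity: 14.78873 / (1+0.071)^4 = 11.24017
Total PV = 10.00355 + 11.24017 = 21.24373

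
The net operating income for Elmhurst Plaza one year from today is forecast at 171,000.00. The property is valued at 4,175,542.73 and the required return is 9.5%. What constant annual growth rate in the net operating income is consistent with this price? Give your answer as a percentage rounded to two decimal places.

P = D₁/(r−g) ⇒ g = r − D₁/P = 0.095 − 171,000.00/4,175,542.73 = 0.054047

5.40%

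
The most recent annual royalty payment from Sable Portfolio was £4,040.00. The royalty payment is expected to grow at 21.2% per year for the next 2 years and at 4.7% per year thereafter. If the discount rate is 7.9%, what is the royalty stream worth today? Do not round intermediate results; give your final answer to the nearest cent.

D_1 = 4896.48000
D_2 = 5934.53376
Terminal value at year 2: TV = D_2×(1+g_2)/(r−g_2) = 6213.45685/0.032 = 194170.52646
P_0 = D_1/(1+r)^1 + D_2/(1+r)^2 + TV/(1+r)^2
    = 4537.97961 + 5097.34132 + 166778.63643 = 176413.95737

£176413.96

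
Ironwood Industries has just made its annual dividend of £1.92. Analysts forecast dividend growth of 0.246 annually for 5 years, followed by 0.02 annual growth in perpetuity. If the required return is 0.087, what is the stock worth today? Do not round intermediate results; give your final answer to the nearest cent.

D_1 = 2.39232
D_2 = 2.98083
D_3 = 3.71412
D_4 = 4.62779
D_5 = 5.76622
Terminal value at year 5: TV = D_5×(1+g_2)/(r−g_2) = 5.88155/0.067 = 87.78429
P_0 = D_1/(1+r)^1 + D_2/(1+r)^2 + D_3/(1+r)^3 + D_4/(1+r)^4 + D_5/(1+r)^5 + TV/(1+r)^5
    = 2.20085 + 2.52277 + 2.89179 + 3.31478 + 3.79965 + 57.84543 = 72.57528

£72.58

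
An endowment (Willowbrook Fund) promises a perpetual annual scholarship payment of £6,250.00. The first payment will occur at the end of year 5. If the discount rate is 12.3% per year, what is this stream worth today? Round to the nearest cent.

Value at end of year 4: C / r = £6,250.00 / 0.123 = £50,813.0081
Discount to today: PV = £50,813.0081 / (1 + 0.123)^4 = £50,813.0081 / 1.590446 = £31,948.90

£31948.90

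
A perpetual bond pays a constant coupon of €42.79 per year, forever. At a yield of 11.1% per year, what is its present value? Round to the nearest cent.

Level perpetuity: PV = C / r = €42.79 / 0.111 = €385.50

€385.50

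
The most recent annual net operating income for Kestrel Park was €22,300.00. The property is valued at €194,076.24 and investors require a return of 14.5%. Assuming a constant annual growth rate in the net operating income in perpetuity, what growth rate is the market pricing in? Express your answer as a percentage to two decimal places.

P = D₀(1+g)/(r−g) ⇒ P(r−g) = D₀(1+g) ⇒ g(P+D₀) = P·r − D₀
g = (P·r − D₀)/(P + D₀) = (€194,076.24×0.145 − €22,300.00) / (€194,076.24 + €22,300.00) = 0.026995

2.70%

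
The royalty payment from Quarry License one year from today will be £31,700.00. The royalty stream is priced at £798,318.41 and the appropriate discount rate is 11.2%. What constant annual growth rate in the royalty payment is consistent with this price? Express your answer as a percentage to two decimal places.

7.23%

P = D₁/(r−g) ⇒ g = r − D₁/P = 0.112 − £31,700.00/£798,318.41 = 0.072292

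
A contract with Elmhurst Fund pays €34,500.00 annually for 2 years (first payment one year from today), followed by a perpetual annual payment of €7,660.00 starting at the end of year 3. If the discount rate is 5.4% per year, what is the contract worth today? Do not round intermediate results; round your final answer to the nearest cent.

PV of 2-year annuity: €34,500.00 × [1 − (1+0.054)^−2] / 0.054 = 63787.90116
Perpetuity value at year 2: €7,660.00 / 0.054 = 141851.85185
PV of perpetuity: 141851.85185 / (1+0.054)^2 = 127689.08887
Total PV = 63787.90116 + 127689.08887 = 191476.99003

€191476.99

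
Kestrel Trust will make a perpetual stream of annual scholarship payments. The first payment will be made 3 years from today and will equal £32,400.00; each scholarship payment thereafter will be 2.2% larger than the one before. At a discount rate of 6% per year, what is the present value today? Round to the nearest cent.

Value at end of year 2: C₁ / (r − g) = £32,400.00 / (0.06 − 0.022) = £852,631.5789
Discount to today: PV = £852,631.5789 / (1 + 0.06)^2 = £852,631.5789 / 1.123600 = £758,839.07

£758839.07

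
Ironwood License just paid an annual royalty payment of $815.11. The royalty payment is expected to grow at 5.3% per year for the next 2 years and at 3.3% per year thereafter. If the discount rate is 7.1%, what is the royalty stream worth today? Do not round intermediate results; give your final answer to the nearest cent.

D_1 = 858.31083
D_2 = 903.80130
Terminal value at year 2: TV = D_2×(1+g_2)/(r−g_2) = 933.62675/0.038 = 24569.12492
P_0 = D_1/(1+r)^1 + D_2/(1+r)^2 + TV/(1+r)^2
    = 801.41067 + 787.94159 + 21419.56994 = 23008.92220

$23008.92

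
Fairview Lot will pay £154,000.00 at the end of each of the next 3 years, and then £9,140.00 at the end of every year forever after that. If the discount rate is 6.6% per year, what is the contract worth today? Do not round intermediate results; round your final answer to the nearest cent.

PV of 3-year annuity: £154,000.00 × [1 − (1+0.066)^−3] / 0.066 = 407116.51173
Perpetuity value at year 3: £9,140.00 / 0.066 = 138484.84848
PV of perpetuity: 138484.84848 / (1+0.066)^3 = 114322.21915
Total PV = 407116.51173 + 114322.21915 = 521438.73089

£521438.73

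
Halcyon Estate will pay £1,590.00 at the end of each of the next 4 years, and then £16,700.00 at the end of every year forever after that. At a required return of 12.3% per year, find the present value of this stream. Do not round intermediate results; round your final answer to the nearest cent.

£90166.48

PV of 4-year annuity: £1,590.00 × [1 − (1+0.123)^−4] / 0.123 = 4799.02965
Perpetuity value at year 4: £16,700.00 / 0.123 = 135772.35772
PV of perpetuity: 135772.35772 / (1+0.123)^4 = 85367.45507
Total PV = 4799.02965 + 85367.45507 = 90166.48473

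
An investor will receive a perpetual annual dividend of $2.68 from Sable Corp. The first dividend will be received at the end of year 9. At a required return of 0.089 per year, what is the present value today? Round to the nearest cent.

$15.22

Value at end of year 8: C / r = $2.68 / 0.089 = $30.1124
Discount to today: PV = $30.1124 / (1 + 0.089)^8 = $30.1124 / 1.977985 = $15.22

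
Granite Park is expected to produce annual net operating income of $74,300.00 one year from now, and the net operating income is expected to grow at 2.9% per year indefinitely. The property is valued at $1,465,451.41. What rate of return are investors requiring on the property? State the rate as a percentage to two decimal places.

7.97%

P = D₁/(r − g) ⇒ r = D₁/P + g = $74,300.0000/$1,465,451.41 + 0.029 = 0.050701 + 0.029 = 0.079701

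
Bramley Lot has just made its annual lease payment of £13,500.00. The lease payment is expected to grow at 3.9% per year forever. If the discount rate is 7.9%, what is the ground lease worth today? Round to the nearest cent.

D₁ = D₀ × (1 + g) = £13,500.00 × 1.039 = £14,026.5000
Growing perpetuity: P = D₁ / (r − g) = £14,026.5000 / (0.079 − 0.039) = £350,662.50

£350662.50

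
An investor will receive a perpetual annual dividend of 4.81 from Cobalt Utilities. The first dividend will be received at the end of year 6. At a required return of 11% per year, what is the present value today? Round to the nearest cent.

25.95

Value at end of year 5: C / r = 4.81 / 0.11 = 43.7273
Discount to today: PV = 43.7273 / (1 + 0.11)^5 = 43.7273 / 1.685058 = 25.95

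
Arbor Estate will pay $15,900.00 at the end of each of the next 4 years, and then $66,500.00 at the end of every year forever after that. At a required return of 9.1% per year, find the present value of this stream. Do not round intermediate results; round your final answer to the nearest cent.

$567198.58

PV of 4-year annuity: $15,900.00 × [1 − (1+0.091)^−4] / 0.091 = 51398.68294
Perpetuity value at year 4: $66,500.00 / 0.091 = 730769.23077
PV of perpetuity: 730769.23077 / (1+0.091)^4 = 515799.89647
Total PV = 51398.68294 + 515799.89647 = 567198.57941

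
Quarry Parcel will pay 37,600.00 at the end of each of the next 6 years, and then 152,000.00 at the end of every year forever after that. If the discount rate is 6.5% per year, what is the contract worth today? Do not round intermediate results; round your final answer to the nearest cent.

1784649.59

PV of 6-year annuity: 37,600.00 × [1 − (1+0.065)^−6] / 0.065 = 182022.10974
Perpetuity value at year 6: 152,000.00 / 0.065 = 2338461.53846
PV of perpetuity: 2338461.53846 / (1+0.065)^6 = 1602627.47781
Total PV = 182022.10974 + 1602627.47781 = 1784649.58755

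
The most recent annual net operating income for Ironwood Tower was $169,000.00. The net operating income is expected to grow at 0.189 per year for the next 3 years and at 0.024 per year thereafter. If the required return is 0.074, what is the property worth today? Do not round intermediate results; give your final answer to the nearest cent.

D_1 = 200941.00000
D_2 = 238918.84900
D_3 = 284074.51146
Terminal value at year 3: TV = D_3×(1+g_2)/(r−g_2) = 290892.29974/0.05 = 5817845.99472
P_0 = D_1/(1+r)^1 + D_2/(1+r)^2 + D_3/(1+r)^3 + TV/(1+r)^3
    = 187095.90317 + 207129.44959 + 229308.11505 + 4696230.19629 = 5319763.66411

$5319763.66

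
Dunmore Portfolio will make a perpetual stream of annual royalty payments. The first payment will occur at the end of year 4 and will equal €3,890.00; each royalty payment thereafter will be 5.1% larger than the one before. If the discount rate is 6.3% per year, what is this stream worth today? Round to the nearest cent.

Value at end of year 3: C₁ / (r − g) = €3,890.00 / (0.063 − 0.051) = €324,166.6667
Discount to today: PV = €324,166.6667 / (1 + 0.063)^3 = €324,166.6667 / 1.201157 = €269,878.67

€269878.67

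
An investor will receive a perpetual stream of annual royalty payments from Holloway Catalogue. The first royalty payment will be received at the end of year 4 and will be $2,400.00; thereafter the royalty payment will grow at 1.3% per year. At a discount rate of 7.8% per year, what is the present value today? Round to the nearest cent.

Value at end of year 3: C₁ / (r − g) = $2,400.00 / (0.078 − 0.013) = $36,923.0769
Discount to today: PV = $36,923.0769 / (1 + 0.078)^3 = $36,923.0769 / 1.252727 = $29,474.17

$29474.17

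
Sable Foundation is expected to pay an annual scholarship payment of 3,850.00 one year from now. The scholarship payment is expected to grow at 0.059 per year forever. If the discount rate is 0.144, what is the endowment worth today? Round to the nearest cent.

45294.12

Growing perpetuity: P = D₁ / (r − g) = 3,850.0000 / (0.144 − 0.059) = 45,294.12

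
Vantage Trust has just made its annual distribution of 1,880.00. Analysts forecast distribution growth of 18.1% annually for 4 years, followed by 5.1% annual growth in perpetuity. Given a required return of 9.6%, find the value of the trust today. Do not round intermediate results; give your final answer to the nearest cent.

D_1 = 2220.28000
D_2 = 2622.15068
D_3 = 3096.75995
D_4 = 3657.27350
Terminal value at year 4: TV = D_4×(1+g_2)/(r−g_2) = 3843.79445/0.045 = 85417.65452
P_0 = D_1/(1+r)^1 + D_2/(1+r)^2 + D_3/(1+r)^3 + D_4/(1+r)^4 + TV/(1+r)^4
    = 2025.80292 + 2182.91355 + 2352.20885 + 2534.63381 + 59197.78068 = 68293.33981

68293.34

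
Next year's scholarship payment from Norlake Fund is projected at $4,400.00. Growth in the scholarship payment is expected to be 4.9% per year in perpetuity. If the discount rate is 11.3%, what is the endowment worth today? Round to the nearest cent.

Growing perpetuity: P = D₁ / (r − g) = $4,400.0000 / (0.113 − 0.049) = $68,750.00

$68750.00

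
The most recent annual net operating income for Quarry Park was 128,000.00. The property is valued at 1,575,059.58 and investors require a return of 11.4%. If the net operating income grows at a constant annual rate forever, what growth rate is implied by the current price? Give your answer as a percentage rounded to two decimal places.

3.03%

P = D₀(1+g)/(r−g) ⇒ P(r−g) = D₀(1+g) ⇒ g(P+D₀) = P·r − D₀
g = (P·r − D₀)/(P + D₀) = (1,575,059.58×0.114 − 128,000.00) / (1,575,059.58 + 128,000.00) = 0.030273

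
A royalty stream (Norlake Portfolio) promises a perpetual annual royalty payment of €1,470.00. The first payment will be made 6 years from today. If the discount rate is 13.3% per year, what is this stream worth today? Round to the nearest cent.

Value at end of year 5: C / r = €1,470.00 / 0.133 = €11,052.6316
Discount to today: PV = €11,052.6316 / (1 + 0.133)^5 = €11,052.6316 / 1.867022 = €5,919.92

€5919.92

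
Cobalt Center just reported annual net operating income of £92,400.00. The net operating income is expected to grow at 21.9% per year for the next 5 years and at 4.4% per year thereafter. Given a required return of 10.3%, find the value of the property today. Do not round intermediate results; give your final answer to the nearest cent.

£3325520.08

D_1 = 112635.60000
D_2 = 137302.79640
D_3 = 167372.10881
D_4 = 204026.60064
D_5 = 248708.42618
Terminal value at year 5: TV = D_5×(1+g_2)/(r−g_2) = 259651.59693/0.059 = 4400874.52430
P_0 = D_1/(1+r)^1 + D_2/(1+r)^2 + D_3/(1+r)^3 + D_4/(1+r)^4 + D_5/(1+r)^5 + TV/(1+r)^5
    = 102117.49773 + 112856.96259 + 124725.87253 + 137843.00871 + 152339.64426 + 2695637.09508 = 3325520.08091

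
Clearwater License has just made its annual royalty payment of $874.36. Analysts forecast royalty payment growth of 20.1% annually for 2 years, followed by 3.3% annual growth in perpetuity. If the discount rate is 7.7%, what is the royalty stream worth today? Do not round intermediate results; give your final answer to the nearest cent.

D_1 = 1050.10636
D_2 = 1261.17774
Terminal value at year 2: TV = D_2×(1+g_2)/(r−g_2) = 1302.79660/0.044 = 29609.01372
P_0 = D_1/(1+r)^1 + D_2/(1+r)^2 + TV/(1+r)^2
    = 975.02912 + 1087.28874 + 25526.57423 = 27588.89209

$27588.89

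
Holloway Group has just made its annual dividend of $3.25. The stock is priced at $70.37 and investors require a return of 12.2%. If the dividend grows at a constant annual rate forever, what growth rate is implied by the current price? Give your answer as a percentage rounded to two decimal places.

7.25%

P = D₀(1+g)/(r−g) ⇒ P(r−g) = D₀(1+g) ⇒ g(P+D₀) = P·r − D₀
g = (P·r − D₀)/(P + D₀) = ($70.37×0.122 − $3.25) / ($70.37 + $3.25) = 0.072469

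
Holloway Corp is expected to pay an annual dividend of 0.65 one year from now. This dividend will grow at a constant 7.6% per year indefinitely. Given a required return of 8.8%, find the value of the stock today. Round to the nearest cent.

Growing perpetuity: P = D₁ / (r − g) = 0.6500 / (0.088 − 0.076) = 54.17

54.17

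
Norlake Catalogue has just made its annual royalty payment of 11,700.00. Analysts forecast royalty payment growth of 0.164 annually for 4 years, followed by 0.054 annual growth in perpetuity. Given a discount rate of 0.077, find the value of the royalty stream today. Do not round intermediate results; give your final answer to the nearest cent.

D_1 = 13618.80000
D_2 = 15852.28320
D_3 = 18452.05764
D_4 = 21478.19510
Terminal value at year 4: TV = D_4×(1+g_2)/(r−g_2) = 22638.01763/0.023 = 984261.63626
P_0 = D_1/(1+r)^1 + D_2/(1+r)^2 + D_3/(1+r)^3 + D_4/(1+r)^4 + TV/(1+r)^4
    = 12645.12535 + 13666.59787 + 14770.58488 + 15963.75191 + 731556.28308 = 788602.34309

788602.34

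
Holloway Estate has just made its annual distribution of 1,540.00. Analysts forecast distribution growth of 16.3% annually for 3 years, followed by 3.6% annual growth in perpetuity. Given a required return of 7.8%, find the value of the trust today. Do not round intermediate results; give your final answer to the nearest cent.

D_1 = 1791.02000
D_2 = 2082.95626
D_3 = 2422.47813
Terminal value at year 3: TV = D_3×(1+g_2)/(r−g_2) = 2509.68734/0.042 = 59754.46055
P_0 = D_1/(1+r)^1 + D_2/(1+r)^2 + D_3/(1+r)^3 + TV/(1+r)^3
    = 1661.42857 + 1792.43175 + 1933.76450 + 47699.52425 = 53087.14907

53087.15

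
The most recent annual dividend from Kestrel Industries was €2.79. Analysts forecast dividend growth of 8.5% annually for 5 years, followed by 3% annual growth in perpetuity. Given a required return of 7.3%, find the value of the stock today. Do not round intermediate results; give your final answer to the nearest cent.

D_1 = 3.02715
D_2 = 3.28446
D_3 = 3.56364
D_4 = 3.86655
D_5 = 4.19520
Terminal value at year 5: TV = D_5×(1+g_2)/(r−g_2) = 4.32106/0.043 = 100.48973
P_0 = D_1/(1+r)^1 + D_2/(1+r)^2 + D_3/(1+r)^3 + D_4/(1+r)^4 + D_5/(1+r)^5 + TV/(1+r)^5
    = 2.82120 + 2.85275 + 2.88466 + 2.91692 + 2.94954 + 70.65177 = 85.07684

€85.08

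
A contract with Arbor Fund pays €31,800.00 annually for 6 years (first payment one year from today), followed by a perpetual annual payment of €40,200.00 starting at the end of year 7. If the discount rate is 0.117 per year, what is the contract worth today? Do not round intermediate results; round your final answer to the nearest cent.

PV of 6-year annuity: €31,800.00 × [1 − (1+0.117)^−6] / 0.117 = 131861.20336
Perpetuity value at year 6: €40,200.00 / 0.117 = 343589.74359
PV of perpetuity: 343589.74359 / (1+0.117)^6 = 176897.27897
Total PV = 131861.20336 + 176897.27897 = 308758.48233

€308758.48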